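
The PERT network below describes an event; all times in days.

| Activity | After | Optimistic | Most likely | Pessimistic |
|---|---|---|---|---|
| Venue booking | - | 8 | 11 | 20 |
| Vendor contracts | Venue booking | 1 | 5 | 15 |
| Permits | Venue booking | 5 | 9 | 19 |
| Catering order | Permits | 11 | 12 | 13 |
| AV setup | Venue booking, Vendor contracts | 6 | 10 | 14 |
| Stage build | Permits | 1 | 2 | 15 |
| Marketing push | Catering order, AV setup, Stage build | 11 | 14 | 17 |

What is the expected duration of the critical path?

48 days

te_Venue booking = (8 + 4·11 + 20)/6 = 72/6 = 12
te_Vendor contracts = (1 + 4·5 + 15)/6 = 36/6 = 6
te_Permits = (5 + 4·9 + 19)/6 = 60/6 = 10
te_Catering order = (11 + 4·12 + 13)/6 = 72/6 = 12
te_AV setup = (6 + 4·10 + 14)/6 = 60/6 = 10
te_Stage build = (1 + 4·2 + 15)/6 = 24/6 = 4
te_Marketing push = (11 + 4·14 + 17)/6 = 84/6 = 14

Forward pass:
ES_Venue booking = 0; EF_Venue booking = 12
ES_Vendor contracts = 12; EF_Vendor contracts = 12+6 = 18
ES_Permits = 12; EF_Permits = 12+10 = 22
ES_Catering order = 22; EF_Catering order = 22+12 = 34
ES_AV setup = max(EF_Venue booking=12, EF_Vendor contracts=18) = 18; EF_AV setup = 18+10 = 28
ES_Stage build = 22; EF_Stage build = 22+4 = 26
ES_Marketing push = max(EF_Catering order=34, EF_AV setup=28, EF_Stage build=26) = 34; EF_Marketing push = 34+14 = 48
Expected project duration μ = 48 days. Critical path: Venue booking → Permits → Catering order → Marketing push.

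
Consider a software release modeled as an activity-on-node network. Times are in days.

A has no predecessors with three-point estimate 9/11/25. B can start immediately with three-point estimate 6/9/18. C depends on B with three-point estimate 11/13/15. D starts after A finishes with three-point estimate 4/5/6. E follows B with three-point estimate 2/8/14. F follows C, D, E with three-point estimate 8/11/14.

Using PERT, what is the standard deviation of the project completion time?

te_A = (9 + 4·11 + 25)/6 = 78/6 = 13; σ²_A = ((25−9)/6)² = 7.111
te_B = (6 + 4·9 + 18)/6 = 60/6 = 10; σ²_B = ((18−6)/6)² = 4.000
te_C = (11 + 4·13 + 15)/6 = 78/6 = 13; σ²_C = ((15−11)/6)² = 0.444
te_D = (4 + 4·5 + 6)/6 = 30/6 = 5; σ²_D = ((6−4)/6)² = 0.111
te_E = (2 + 4·8 + 14)/6 = 48/6 = 8; σ²_E = ((14−2)/6)² = 4.000
te_F = (8 + 4·11 + 14)/6 = 66/6 = 11; σ²_F = ((14−8)/6)² = 1.000

Forward pass:
ES_A = 0; EF_A = 13
ES_B = 0; EF_B = 10
ES_C = 10; EF_C = 10+13 = 23
ES_D = 13; EF_D = 13+5 = 18
ES_E = 10; EF_E = 10+8 = 18
ES_F = max(EF_C=23, EF_D=18, EF_E=18) = 23; EF_F = 23+11 = 34
Expected project duration μ = 34 days. Critical path: B → C → F.

Variance along critical path = 4.000 + 0.444 + 1.000 = 5.444
σ = √5.444 = 2.333 days

2.33 days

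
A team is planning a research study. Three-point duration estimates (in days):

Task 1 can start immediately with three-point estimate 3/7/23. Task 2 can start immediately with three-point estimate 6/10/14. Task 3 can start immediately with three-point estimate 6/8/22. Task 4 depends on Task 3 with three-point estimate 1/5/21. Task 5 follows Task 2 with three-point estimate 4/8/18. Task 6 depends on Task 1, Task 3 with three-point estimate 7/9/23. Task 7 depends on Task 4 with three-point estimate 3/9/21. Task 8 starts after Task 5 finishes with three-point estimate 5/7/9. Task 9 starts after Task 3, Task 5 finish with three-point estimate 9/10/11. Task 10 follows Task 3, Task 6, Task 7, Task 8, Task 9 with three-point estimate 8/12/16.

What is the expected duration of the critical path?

41 days

te_Task 1 = (3 + 4·7 + 23)/6 = 54/6 = 9
te_Task 2 = (6 + 4·10 + 14)/6 = 60/6 = 10
te_Task 3 = (6 + 4·8 + 22)/6 = 60/6 = 10
te_Task 4 = (1 + 4·5 + 21)/6 = 42/6 = 7
te_Task 5 = (4 + 4·8 + 18)/6 = 54/6 = 9
te_Task 6 = (7 + 4·9 + 23)/6 = 66/6 = 11
te_Task 7 = (3 + 4·9 + 21)/6 = 60/6 = 10
te_Task 8 = (5 + 4·7 + 9)/6 = 42/6 = 7
te_Task 9 = (9 + 4·10 + 11)/6 = 60/6 = 10
te_Task 10 = (8 + 4·12 + 16)/6 = 72/6 = 12

Forward pass:
ES_Task 1 = 0; EF_Task 1 = 9
ES_Task 2 = 0; EF_Task 2 = 10
ES_Task 3 = 0; EF_Task 3 = 10
ES_Task 4 = 10; EF_Task 4 = 10+7 = 17
ES_Task 5 = 10; EF_Task 5 = 10+9 = 19
ES_Task 6 = max(EF_Task 1=9, EF_Task 3=10) = 10; EF_Task 6 = 10+11 = 21
ES_Task 7 = 17; EF_Task 7 = 17+10 = 27
ES_Task 8 = 19; EF_Task 8 = 19+7 = 26
ES_Task 9 = max(EF_Task 3=10, EF_Task 5=19) = 19; EF_Task 9 = 19+10 = 29
ES_Task 10 = max(EF_Task 3=10, EF_Task 6=21, EF_Task 7=27, EF_Task 8=26, EF_Task 9=29) = 29; EF_Task 10 = 29+12 = 41
Expected project duration μ = 41 days. Critical path: Task 2 → Task 5 → Task 9 → Task 10.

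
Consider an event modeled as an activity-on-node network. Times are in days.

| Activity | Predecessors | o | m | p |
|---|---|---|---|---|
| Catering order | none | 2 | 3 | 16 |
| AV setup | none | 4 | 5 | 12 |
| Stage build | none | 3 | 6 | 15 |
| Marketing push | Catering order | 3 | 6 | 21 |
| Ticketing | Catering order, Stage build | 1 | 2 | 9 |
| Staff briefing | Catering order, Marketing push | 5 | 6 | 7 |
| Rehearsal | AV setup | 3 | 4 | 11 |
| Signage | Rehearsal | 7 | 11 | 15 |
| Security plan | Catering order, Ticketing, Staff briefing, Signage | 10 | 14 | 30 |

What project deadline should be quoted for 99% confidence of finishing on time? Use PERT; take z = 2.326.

47.4 days

te_Catering order = (2 + 4·3 + 16)/6 = 30/6 = 5; σ²_Catering order = ((16−2)/6)² = 5.444
te_AV setup = (4 + 4·5 + 12)/6 = 36/6 = 6; σ²_AV setup = ((12−4)/6)² = 1.778
te_Stage build = (3 + 4·6 + 15)/6 = 42/6 = 7; σ²_Stage build = ((15−3)/6)² = 4.000
te_Marketing push = (3 + 4·6 + 21)/6 = 48/6 = 8; σ²_Marketing push = ((21−3)/6)² = 9.000
te_Ticketing = (1 + 4·2 + 9)/6 = 18/6 = 3; σ²_Ticketing = ((9−1)/6)² = 1.778
te_Staff briefing = (5 + 4·6 + 7)/6 = 36/6 = 6; σ²_Staff briefing = ((7−5)/6)² = 0.111
te_Rehearsal = (3 + 4·4 + 11)/6 = 30/6 = 5; σ²_Rehearsal = ((11−3)/6)² = 1.778
te_Signage = (7 + 4·11 + 15)/6 = 66/6 = 11; σ²_Signage = ((15−7)/6)² = 1.778
te_Security plan = (10 + 4·14 + 30)/6 = 96/6 = 16; σ²_Security plan = ((30−10)/6)² = 11.111

Forward pass:
ES_Catering order = 0; EF_Catering order = 5
ES_AV setup = 0; EF_AV setup = 6
ES_Stage build = 0; EF_Stage build = 7
ES_Marketing push = 5; EF_Marketing push = 5+8 = 13
ES_Ticketing = max(EF_Catering order=5, EF_Stage build=7) = 7; EF_Ticketing = 7+3 = 10
ES_Staff briefing = max(EF_Catering order=5, EF_Marketing push=13) = 13; EF_Staff briefing = 13+6 = 19
ES_Rehearsal = 6; EF_Rehearsal = 6+5 = 11
ES_Signage = 11; EF_Signage = 11+11 = 22
ES_Security plan = max(EF_Catering order=5, EF_Ticketing=10, EF_Staff briefing=19, EF_Signage=22) = 22; EF_Security plan = 22+16 = 38
Expected project duration μ = 38 days. Critical path: AV setup → Rehearsal → Signage → Security plan.

Variance along critical path = 1.778 + 1.778 + 1.778 + 11.111 = 16.444; σ = 4.055 days.
D = μ + z·σ = 38 + 2.326·4.055 = 47.4 days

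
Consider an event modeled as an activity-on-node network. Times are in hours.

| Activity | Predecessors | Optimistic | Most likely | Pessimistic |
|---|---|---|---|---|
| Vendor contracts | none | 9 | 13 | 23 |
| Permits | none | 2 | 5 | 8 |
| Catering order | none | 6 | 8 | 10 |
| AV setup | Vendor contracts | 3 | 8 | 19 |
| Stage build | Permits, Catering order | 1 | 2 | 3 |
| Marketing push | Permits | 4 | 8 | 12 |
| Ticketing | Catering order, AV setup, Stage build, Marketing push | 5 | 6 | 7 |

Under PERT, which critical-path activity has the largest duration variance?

te_Vendor contracts = (9 + 4·13 + 23)/6 = 84/6 = 14; σ²_Vendor contracts = ((23−9)/6)² = 5.444
te_Permits = (2 + 4·5 + 8)/6 = 30/6 = 5; σ²_Permits = ((8−2)/6)² = 1.000
te_Catering order = (6 + 4·8 + 10)/6 = 48/6 = 8; σ²_Catering order = ((10−6)/6)² = 0.444
te_AV setup = (3 + 4·8 + 19)/6 = 54/6 = 9; σ²_AV setup = ((19−3)/6)² = 7.111
te_Stage build = (1 + 4·2 + 3)/6 = 12/6 = 2; σ²_Stage build = ((3−1)/6)² = 0.111
te_Marketing push = (4 + 4·8 + 12)/6 = 48/6 = 8; σ²_Marketing push = ((12−4)/6)² = 1.778
te_Ticketing = (5 + 4·6 + 7)/6 = 36/6 = 6; σ²_Ticketing = ((7−5)/6)² = 0.111

Forward pass:
ES_Vendor contracts = 0; EF_Vendor contracts = 14
ES_Permits = 0; EF_Permits = 5
ES_Catering order = 0; EF_Catering order = 8
ES_AV setup = 14; EF_AV setup = 14+9 = 23
ES_Stage build = max(EF_Permits=5, EF_Catering order=8) = 8; EF_Stage build = 8+2 = 10
ES_Marketing push = 5; EF_Marketing push = 5+8 = 13
ES_Ticketing = max(EF_Catering order=8, EF_AV setup=23, EF_Stage build=10, EF_Marketing push=13) = 23; EF_Ticketing = 23+6 = 29
Expected project duration μ = 29 hours. Critical path: Vendor contracts → AV setup → Ticketing.

Variances on critical path: σ²_Vendor contracts=5.444, σ²_AV setup=7.111, σ²_Ticketing=0.111.
Largest is σ²_AV setup = 7.111.

AV setup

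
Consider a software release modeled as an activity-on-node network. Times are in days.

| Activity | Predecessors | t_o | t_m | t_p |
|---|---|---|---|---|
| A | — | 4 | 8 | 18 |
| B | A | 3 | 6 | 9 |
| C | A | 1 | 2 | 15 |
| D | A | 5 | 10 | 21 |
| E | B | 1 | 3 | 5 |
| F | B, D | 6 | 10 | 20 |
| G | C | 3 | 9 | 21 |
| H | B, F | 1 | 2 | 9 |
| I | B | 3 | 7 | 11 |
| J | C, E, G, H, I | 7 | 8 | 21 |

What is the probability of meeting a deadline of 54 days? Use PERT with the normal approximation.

0.977

te_A = (4 + 4·8 + 18)/6 = 54/6 = 9; σ²_A = ((18−4)/6)² = 5.444
te_B = (3 + 4·6 + 9)/6 = 36/6 = 6; σ²_B = ((9−3)/6)² = 1.000
te_C = (1 + 4·2 + 15)/6 = 24/6 = 4; σ²_C = ((15−1)/6)² = 5.444
te_D = (5 + 4·10 + 21)/6 = 66/6 = 11; σ²_D = ((21−5)/6)² = 7.111
te_E = (1 + 4·3 + 5)/6 = 18/6 = 3; σ²_E = ((5−1)/6)² = 0.444
te_F = (6 + 4·10 + 20)/6 = 66/6 = 11; σ²_F = ((20−6)/6)² = 5.444
te_G = (3 + 4·9 + 21)/6 = 60/6 = 10; σ²_G = ((21−3)/6)² = 9.000
te_H = (1 + 4·2 + 9)/6 = 18/6 = 3; σ²_H = ((9−1)/6)² = 1.778
te_I = (3 + 4·7 + 11)/6 = 42/6 = 7; σ²_I = ((11−3)/6)² = 1.778
te_J = (7 + 4·8 + 21)/6 = 60/6 = 10; σ²_J = ((21−7)/6)² = 5.444

Forward pass:
ES_A = 0; EF_A = 9
ES_B = 9; EF_B = 9+6 = 15
ES_C = 9; EF_C = 9+4 = 13
ES_D = 9; EF_D = 9+11 = 20
ES_E = 15; EF_E = 15+3 = 18
ES_F = max(EF_B=15, EF_D=20) = 20; EF_F = 20+11 = 31
ES_G = 13; EF_G = 13+10 = 23
ES_H = max(EF_B=15, EF_F=31) = 31; EF_H = 31+3 = 34
ES_I = 15; EF_I = 15+7 = 22
ES_J = max(EF_C=13, EF_E=18, EF_G=23, EF_H=34, EF_I=22) = 34; EF_J = 34+10 = 44
Expected project duration μ = 44 days. Critical path: A → D → F → H → J.

Variance along critical path = 5.444 + 7.111 + 5.444 + 1.778 + 5.444 = 25.222; σ = √25.222 = 5.022 days.
Z = (54 − 44) / 5.022 = 1.991
P(T ≤ 54) = Φ(1.991) ≈ 0.977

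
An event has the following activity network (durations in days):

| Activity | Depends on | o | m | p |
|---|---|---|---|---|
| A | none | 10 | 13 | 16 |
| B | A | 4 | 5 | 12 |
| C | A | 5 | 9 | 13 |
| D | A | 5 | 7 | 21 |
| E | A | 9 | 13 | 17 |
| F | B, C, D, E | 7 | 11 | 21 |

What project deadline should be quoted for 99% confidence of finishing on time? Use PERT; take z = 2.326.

44.7 days

te_A = (10 + 4·13 + 16)/6 = 78/6 = 13; σ²_A = ((16−10)/6)² = 1.000
te_B = (4 + 4·5 + 12)/6 = 36/6 = 6; σ²_B = ((12−4)/6)² = 1.778
te_C = (5 + 4·9 + 13)/6 = 54/6 = 9; σ²_C = ((13−5)/6)² = 1.778
te_D = (5 + 4·7 + 21)/6 = 54/6 = 9; σ²_D = ((21−5)/6)² = 7.111
te_E = (9 + 4·13 + 17)/6 = 78/6 = 13; σ²_E = ((17−9)/6)² = 1.778
te_F = (7 + 4·11 + 21)/6 = 72/6 = 12; σ²_F = ((21−7)/6)² = 5.444

Forward pass:
ES_A = 0; EF_A = 13
ES_B = 13; EF_B = 13+6 = 19
ES_C = 13; EF_C = 13+9 = 22
ES_D = 13; EF_D = 13+9 = 22
ES_E = 13; EF_E = 13+13 = 26
ES_F = max(EF_B=19, EF_C=22, EF_D=22, EF_E=26) = 26; EF_F = 26+12 = 38
Expected project duration μ = 38 days. Critical path: A → E → F.

Variance along critical path = 1.000 + 1.778 + 5.444 = 8.222; σ = 2.867 days.
D = μ + z·σ = 38 + 2.326·2.867 = 44.7 days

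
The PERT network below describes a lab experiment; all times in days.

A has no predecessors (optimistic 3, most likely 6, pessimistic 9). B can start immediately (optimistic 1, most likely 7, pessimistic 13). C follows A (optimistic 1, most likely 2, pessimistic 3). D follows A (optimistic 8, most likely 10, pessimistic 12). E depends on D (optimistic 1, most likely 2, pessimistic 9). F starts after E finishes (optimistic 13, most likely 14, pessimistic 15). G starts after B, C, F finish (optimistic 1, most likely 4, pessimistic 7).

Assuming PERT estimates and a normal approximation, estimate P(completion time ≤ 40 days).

te_A = (3 + 4·6 + 9)/6 = 36/6 = 6; σ²_A = ((9−3)/6)² = 1.000
te_B = (1 + 4·7 + 13)/6 = 42/6 = 7; σ²_B = ((13−1)/6)² = 4.000
te_C = (1 + 4·2 + 3)/6 = 12/6 = 2; σ²_C = ((3−1)/6)² = 0.111
te_D = (8 + 4·10 + 12)/6 = 60/6 = 10; σ²_D = ((12−8)/6)² = 0.444
te_E = (1 + 4·2 + 9)/6 = 18/6 = 3; σ²_E = ((9−1)/6)² = 1.778
te_F = (13 + 4·14 + 15)/6 = 84/6 = 14; σ²_F = ((15−13)/6)² = 0.111
te_G = (1 + 4·4 + 7)/6 = 24/6 = 4; σ²_G = ((7−1)/6)² = 1.000

Forward pass:
ES_A = 0; EF_A = 6
ES_B = 0; EF_B = 7
ES_C = 6; EF_C = 6+2 = 8
ES_D = 6; EF_D = 6+10 = 16
ES_E = 16; EF_E = 16+3 = 19
ES_F = 19; EF_F = 19+14 = 33
ES_G = max(EF_B=7, EF_C=8, EF_F=33) = 33; EF_G = 33+4 = 37
Expected project duration μ = 37 days. Critical path: A → D → E → F → G.

Variance along critical path = 1.000 + 0.444 + 1.778 + 0.111 + 1.000 = 4.333; σ = √4.333 = 2.082 days.
Z = (40 − 37) / 2.082 = 1.441
P(T ≤ 40) = Φ(1.441) ≈ 0.925

0.925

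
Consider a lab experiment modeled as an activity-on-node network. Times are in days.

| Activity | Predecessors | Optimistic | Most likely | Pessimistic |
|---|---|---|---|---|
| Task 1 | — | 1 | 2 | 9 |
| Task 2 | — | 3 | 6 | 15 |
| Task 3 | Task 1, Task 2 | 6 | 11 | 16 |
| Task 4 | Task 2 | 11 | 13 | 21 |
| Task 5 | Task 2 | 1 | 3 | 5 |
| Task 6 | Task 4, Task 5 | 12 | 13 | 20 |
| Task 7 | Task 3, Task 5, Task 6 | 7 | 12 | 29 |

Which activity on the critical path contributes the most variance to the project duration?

Task 7

te_Task 1 = (1 + 4·2 + 9)/6 = 18/6 = 3; σ²_Task 1 = ((9−1)/6)² = 1.778
te_Task 2 = (3 + 4·6 + 15)/6 = 42/6 = 7; σ²_Task 2 = ((15−3)/6)² = 4.000
te_Task 3 = (6 + 4·11 + 16)/6 = 66/6 = 11; σ²_Task 3 = ((16−6)/6)² = 2.778
te_Task 4 = (11 + 4·13 + 21)/6 = 84/6 = 14; σ²_Task 4 = ((21−11)/6)² = 2.778
te_Task 5 = (1 + 4·3 + 5)/6 = 18/6 = 3; σ²_Task 5 = ((5−1)/6)² = 0.444
te_Task 6 = (12 + 4·13 + 20)/6 = 84/6 = 14; σ²_Task 6 = ((20−12)/6)² = 1.778
te_Task 7 = (7 + 4·12 + 29)/6 = 84/6 = 14; σ²_Task 7 = ((29−7)/6)² = 13.444

Forward pass:
ES_Task 1 = 0; EF_Task 1 = 3
ES_Task 2 = 0; EF_Task 2 = 7
ES_Task 3 = max(EF_Task 1=3, EF_Task 2=7) = 7; EF_Task 3 = 7+11 = 18
ES_Task 4 = 7; EF_Task 4 = 7+14 = 21
ES_Task 5 = 7; EF_Task 5 = 7+3 = 10
ES_Task 6 = max(EF_Task 4=21, EF_Task 5=10) = 21; EF_Task 6 = 21+14 = 35
ES_Task 7 = max(EF_Task 3=18, EF_Task 5=10, EF_Task 6=35) = 35; EF_Task 7 = 35+14 = 49
Expected project duration μ = 49 days. Critical path: Task 2 → Task 4 → Task 6 → Task 7.

Variances on critical path: σ²_Task 2=4.000, σ²_Task 4=2.778, σ²_Task 6=1.778, σ²_Task 7=13.444.
Largest is σ²_Task 7 = 13.444.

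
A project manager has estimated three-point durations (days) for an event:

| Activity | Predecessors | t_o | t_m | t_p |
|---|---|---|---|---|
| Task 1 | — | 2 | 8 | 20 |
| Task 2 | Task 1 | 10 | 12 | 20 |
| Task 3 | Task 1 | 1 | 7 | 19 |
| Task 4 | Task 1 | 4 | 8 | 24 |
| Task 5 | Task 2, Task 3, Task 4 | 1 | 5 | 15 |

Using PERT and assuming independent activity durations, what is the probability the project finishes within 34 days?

te_Task 1 = (2 + 4·8 + 20)/6 = 54/6 = 9; σ²_Task 1 = ((20−2)/6)² = 9.000
te_Task 2 = (10 + 4·12 + 20)/6 = 78/6 = 13; σ²_Task 2 = ((20−10)/6)² = 2.778
te_Task 3 = (1 + 4·7 + 19)/6 = 48/6 = 8; σ²_Task 3 = ((19−1)/6)² = 9.000
te_Task 4 = (4 + 4·8 + 24)/6 = 60/6 = 10; σ²_Task 4 = ((24−4)/6)² = 11.111
te_Task 5 = (1 + 4·5 + 15)/6 = 36/6 = 6; σ²_Task 5 = ((15−1)/6)² = 5.444

Forward pass:
ES_Task 1 = 0; EF_Task 1 = 9
ES_Task 2 = 9; EF_Task 2 = 9+13 = 22
ES_Task 3 = 9; EF_Task 3 = 9+8 = 17
ES_Task 4 = 9; EF_Task 4 = 9+10 = 19
ES_Task 5 = max(EF_Task 2=22, EF_Task 3=17, EF_Task 4=19) = 22; EF_Task 5 = 22+6 = 28
Expected project duration μ = 28 days. Critical path: Task 1 → Task 2 → Task 5.

Variance along critical path = 9.000 + 2.778 + 5.444 = 17.222; σ = √17.222 = 4.150 days.
Z = (34 − 28) / 4.150 = 1.446
P(T ≤ 34) = Φ(1.446) ≈ 0.926

0.926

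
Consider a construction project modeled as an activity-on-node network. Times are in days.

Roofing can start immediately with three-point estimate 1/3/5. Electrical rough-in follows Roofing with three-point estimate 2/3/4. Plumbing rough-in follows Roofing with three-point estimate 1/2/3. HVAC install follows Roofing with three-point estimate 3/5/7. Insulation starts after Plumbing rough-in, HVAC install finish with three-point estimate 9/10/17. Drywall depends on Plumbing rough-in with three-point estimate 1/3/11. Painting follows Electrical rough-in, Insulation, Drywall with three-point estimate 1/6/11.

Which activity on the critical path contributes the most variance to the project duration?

te_Roofing = (1 + 4·3 + 5)/6 = 18/6 = 3; σ²_Roofing = ((5−1)/6)² = 0.444
te_Electrical rough-in = (2 + 4·3 + 4)/6 = 18/6 = 3; σ²_Electrical rough-in = ((4−2)/6)² = 0.111
te_Plumbing rough-in = (1 + 4·2 + 3)/6 = 12/6 = 2; σ²_Plumbing rough-in = ((3−1)/6)² = 0.111
te_HVAC install = (3 + 4·5 + 7)/6 = 30/6 = 5; σ²_HVAC install = ((7−3)/6)² = 0.444
te_Insulation = (9 + 4·10 + 17)/6 = 66/6 = 11; σ²_Insulation = ((17−9)/6)² = 1.778
te_Drywall = (1 + 4·3 + 11)/6 = 24/6 = 4; σ²_Drywall = ((11−1)/6)² = 2.778
te_Painting = (1 + 4·6 + 11)/6 = 36/6 = 6; σ²_Painting = ((11−1)/6)² = 2.778

Forward pass:
ES_Roofing = 0; EF_Roofing = 3
ES_Electrical rough-in = 3; EF_Electrical rough-in = 3+3 = 6
ES_Plumbing rough-in = 3; EF_Plumbing rough-in = 3+2 = 5
ES_HVAC install = 3; EF_HVAC install = 3+5 = 8
ES_Insulation = max(EF_Plumbing rough-in=5, EF_HVAC install=8) = 8; EF_Insulation = 8+11 = 19
ES_Drywall = 5; EF_Drywall = 5+4 = 9
ES_Painting = max(EF_Electrical rough-in=6, EF_Insulation=19, EF_Drywall=9) = 19; EF_Painting = 19+6 = 25
Expected project duration μ = 25 days. Critical path: Roofing → HVAC install → Insulation → Painting.

Variances on critical path: σ²_Roofing=0.444, σ²_HVAC install=0.444, σ²_Insulation=1.778, σ²_Painting=2.778.
Largest is σ²_Painting = 2.778.

Painting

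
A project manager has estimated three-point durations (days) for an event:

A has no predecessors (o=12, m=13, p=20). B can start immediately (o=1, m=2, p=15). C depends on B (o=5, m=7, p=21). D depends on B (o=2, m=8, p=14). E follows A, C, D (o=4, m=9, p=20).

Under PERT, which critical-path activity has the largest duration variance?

te_A = (12 + 4·13 + 20)/6 = 84/6 = 14; σ²_A = ((20−12)/6)² = 1.778
te_B = (1 + 4·2 + 15)/6 = 24/6 = 4; σ²_B = ((15−1)/6)² = 5.444
te_C = (5 + 4·7 + 21)/6 = 54/6 = 9; σ²_C = ((21−5)/6)² = 7.111
te_D = (2 + 4·8 + 14)/6 = 48/6 = 8; σ²_D = ((14−2)/6)² = 4.000
te_E = (4 + 4·9 + 20)/6 = 60/6 = 10; σ²_E = ((20−4)/6)² = 7.111

Forward pass:
ES_A = 0; EF_A = 14
ES_B = 0; EF_B = 4
ES_C = 4; EF_C = 4+9 = 13
ES_D = 4; EF_D = 4+8 = 12
ES_E = max(EF_A=14, EF_C=13, EF_D=12) = 14; EF_E = 14+10 = 24
Expected project duration μ = 24 days. Critical path: A → E.

Variances on critical path: σ²_A=1.778, σ²_E=7.111.
Largest is σ²_E = 7.111.

E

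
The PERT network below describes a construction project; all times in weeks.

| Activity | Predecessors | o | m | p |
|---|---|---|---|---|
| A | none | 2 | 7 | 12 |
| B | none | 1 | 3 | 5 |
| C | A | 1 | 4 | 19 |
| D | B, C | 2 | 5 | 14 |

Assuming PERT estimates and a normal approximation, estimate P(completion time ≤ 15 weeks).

te_A = (2 + 4·7 + 12)/6 = 42/6 = 7; σ²_A = ((12−2)/6)² = 2.778
te_B = (1 + 4·3 + 5)/6 = 18/6 = 3; σ²_B = ((5−1)/6)² = 0.444
te_C = (1 + 4·4 + 19)/6 = 36/6 = 6; σ²_C = ((19−1)/6)² = 9.000
te_D = (2 + 4·5 + 14)/6 = 36/6 = 6; σ²_D = ((14−2)/6)² = 4.000

Forward pass:
ES_A = 0; EF_A = 7
ES_B = 0; EF_B = 3
ES_C = 7; EF_C = 7+6 = 13
ES_D = max(EF_B=3, EF_C=13) = 13; EF_D = 13+6 = 19
Expected project duration μ = 19 weeks. Critical path: A → C → D.

Variance along critical path = 2.778 + 9.000 + 4.000 = 15.778; σ = √15.778 = 3.972 weeks.
Z = (15 − 19) / 3.972 = -1.007
P(T ≤ 15) = Φ(-1.007) ≈ 0.157

0.157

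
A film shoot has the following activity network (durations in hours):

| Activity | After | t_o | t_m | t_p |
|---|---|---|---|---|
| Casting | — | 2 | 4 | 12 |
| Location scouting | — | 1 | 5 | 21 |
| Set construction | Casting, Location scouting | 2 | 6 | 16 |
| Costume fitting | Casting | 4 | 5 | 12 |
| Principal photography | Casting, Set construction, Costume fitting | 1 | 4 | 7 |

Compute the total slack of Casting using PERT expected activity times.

2 hours

te_Casting = (2 + 4·4 + 12)/6 = 30/6 = 5
te_Location scouting = (1 + 4·5 + 21)/6 = 42/6 = 7
te_Set construction = (2 + 4·6 + 16)/6 = 42/6 = 7
te_Costume fitting = (4 + 4·5 + 12)/6 = 36/6 = 6
te_Principal photography = (1 + 4·4 + 7)/6 = 24/6 = 4

Forward pass:
ES_Casting = 0; EF_Casting = 5
ES_Location scouting = 0; EF_Location scouting = 7
ES_Set construction = max(EF_Casting=5, EF_Location scouting=7) = 7; EF_Set construction = 7+7 = 14
ES_Costume fitting = 5; EF_Costume fitting = 5+6 = 11
ES_Principal photography = max(EF_Casting=5, EF_Set construction=14, EF_Costume fitting=11) = 14; EF_Principal photography = 14+4 = 18
Expected project duration μ = 18 hours. Critical path: Location scouting → Set construction → Principal photography.

Backward pass:
LF_Principal photography = 18; LS_Principal photography = 18−4 = 14
LF_Costume fitting = LS_Principal photography = 14; LS_Costume fitting = 14−6 = 8
LF_Set construction = LS_Principal photography = 14; LS_Set construction = 14−7 = 7
LF_Location scouting = LS_Set construction = 7; LS_Location scouting = 7−7 = 0
LF_Casting = min(LS_Set construction=7, LS_Costume fitting=8, LS_Principal photography=14) = 7; LS_Casting = 7−5 = 2
Slack_Casting = LS_Casting − ES_Casting = 2 − 0 = 2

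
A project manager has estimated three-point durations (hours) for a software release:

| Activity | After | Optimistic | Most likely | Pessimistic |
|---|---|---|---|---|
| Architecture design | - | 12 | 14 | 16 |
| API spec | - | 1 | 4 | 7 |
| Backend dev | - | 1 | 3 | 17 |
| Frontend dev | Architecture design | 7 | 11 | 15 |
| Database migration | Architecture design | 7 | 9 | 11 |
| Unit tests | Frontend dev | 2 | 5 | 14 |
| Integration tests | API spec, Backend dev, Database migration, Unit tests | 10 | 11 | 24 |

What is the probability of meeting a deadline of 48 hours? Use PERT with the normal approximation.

te_Architecture design = (12 + 4·14 + 16)/6 = 84/6 = 14; σ²_Architecture design = ((16−12)/6)² = 0.444
te_API spec = (1 + 4·4 + 7)/6 = 24/6 = 4; σ²_API spec = ((7−1)/6)² = 1.000
te_Backend dev = (1 + 4·3 + 17)/6 = 30/6 = 5; σ²_Backend dev = ((17−1)/6)² = 7.111
te_Frontend dev = (7 + 4·11 + 15)/6 = 66/6 = 11; σ²_Frontend dev = ((15−7)/6)² = 1.778
te_Database migration = (7 + 4·9 + 11)/6 = 54/6 = 9; σ²_Database migration = ((11−7)/6)² = 0.444
te_Unit tests = (2 + 4·5 + 14)/6 = 36/6 = 6; σ²_Unit tests = ((14−2)/6)² = 4.000
te_Integration tests = (10 + 4·11 + 24)/6 = 78/6 = 13; σ²_Integration tests = ((24−10)/6)² = 5.444

Forward pass:
ES_Architecture design = 0; EF_Architecture design = 14
ES_API spec = 0; EF_API spec = 4
ES_Backend dev = 0; EF_Backend dev = 5
ES_Frontend dev = 14; EF_Frontend dev = 14+11 = 25
ES_Database migration = 14; EF_Database migration = 14+9 = 23
ES_Unit tests = 25; EF_Unit tests = 25+6 = 31
ES_Integration tests = max(EF_API spec=4, EF_Backend dev=5, EF_Database migration=23, EF_Unit tests=31) = 31; EF_Integration tests = 31+13 = 44
Expected project duration μ = 44 hours. Critical path: Architecture design → Frontend dev → Unit tests → Integration tests.

Variance along critical path = 0.444 + 1.778 + 4.000 + 5.444 = 11.667; σ = √11.667 = 3.416 hours.
Z = (48 − 44) / 3.416 = 1.171
P(T ≤ 48) = Φ(1.171) ≈ 0.879

0.879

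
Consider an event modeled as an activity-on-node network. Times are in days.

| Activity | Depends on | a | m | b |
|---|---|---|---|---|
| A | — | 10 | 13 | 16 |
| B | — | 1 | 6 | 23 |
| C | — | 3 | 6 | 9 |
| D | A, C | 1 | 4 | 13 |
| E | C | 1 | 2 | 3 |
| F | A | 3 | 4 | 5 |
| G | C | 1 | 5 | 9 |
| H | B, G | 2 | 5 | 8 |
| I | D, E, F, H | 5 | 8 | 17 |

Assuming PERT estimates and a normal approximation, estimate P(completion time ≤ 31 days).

te_A = (10 + 4·13 + 16)/6 = 78/6 = 13; σ²_A = ((16−10)/6)² = 1.000
te_B = (1 + 4·6 + 23)/6 = 48/6 = 8; σ²_B = ((23−1)/6)² = 13.444
te_C = (3 + 4·6 + 9)/6 = 36/6 = 6; σ²_C = ((9−3)/6)² = 1.000
te_D = (1 + 4·4 + 13)/6 = 30/6 = 5; σ²_D = ((13−1)/6)² = 4.000
te_E = (1 + 4·2 + 3)/6 = 12/6 = 2; σ²_E = ((3−1)/6)² = 0.111
te_F = (3 + 4·4 + 5)/6 = 24/6 = 4; σ²_F = ((5−3)/6)² = 0.111
te_G = (1 + 4·5 + 9)/6 = 30/6 = 5; σ²_G = ((9−1)/6)² = 1.778
te_H = (2 + 4·5 + 8)/6 = 30/6 = 5; σ²_H = ((8−2)/6)² = 1.000
te_I = (5 + 4·8 + 17)/6 = 54/6 = 9; σ²_I = ((17−5)/6)² = 4.000

Forward pass:
ES_A = 0; EF_A = 13
ES_B = 0; EF_B = 8
ES_C = 0; EF_C = 6
ES_D = max(EF_A=13, EF_C=6) = 13; EF_D = 13+5 = 18
ES_E = 6; EF_E = 6+2 = 8
ES_F = 13; EF_F = 13+4 = 17
ES_G = 6; EF_G = 6+5 = 11
ES_H = max(EF_B=8, EF_G=11) = 11; EF_H = 11+5 = 16
ES_I = max(EF_D=18, EF_E=8, EF_F=17, EF_H=16) = 18; EF_I = 18+9 = 27
Expected project duration μ = 27 days. Critical path: A → D → I.

Variance along critical path = 1.000 + 4.000 + 4.000 = 9.000; σ = √9.000 = 3.000 days.
Z = (31 − 27) / 3.000 = 1.333
P(T ≤ 31) = Φ(1.333) ≈ 0.909

0.909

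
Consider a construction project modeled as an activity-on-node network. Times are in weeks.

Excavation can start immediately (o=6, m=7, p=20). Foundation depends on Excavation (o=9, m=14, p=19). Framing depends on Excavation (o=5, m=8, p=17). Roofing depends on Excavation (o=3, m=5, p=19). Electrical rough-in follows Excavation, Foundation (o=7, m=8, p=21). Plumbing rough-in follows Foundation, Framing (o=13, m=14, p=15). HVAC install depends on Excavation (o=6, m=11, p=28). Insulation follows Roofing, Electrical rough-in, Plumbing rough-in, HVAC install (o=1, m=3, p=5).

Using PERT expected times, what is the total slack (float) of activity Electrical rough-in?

te_Excavation = (6 + 4·7 + 20)/6 = 54/6 = 9
te_Foundation = (9 + 4·14 + 19)/6 = 84/6 = 14
te_Framing = (5 + 4·8 + 17)/6 = 54/6 = 9
te_Roofing = (3 + 4·5 + 19)/6 = 42/6 = 7
te_Electrical rough-in = (7 + 4·8 + 21)/6 = 60/6 = 10
te_Plumbing rough-in = (13 + 4·14 + 15)/6 = 84/6 = 14
te_HVAC install = (6 + 4·11 + 28)/6 = 78/6 = 13
te_Insulation = (1 + 4·3 + 5)/6 = 18/6 = 3

Forward pass:
ES_Excavation = 0; EF_Excavation = 9
ES_Foundation = 9; EF_Foundation = 9+14 = 23
ES_Framing = 9; EF_Framing = 9+9 = 18
ES_Roofing = 9; EF_Roofing = 9+7 = 16
ES_Electrical rough-in = max(EF_Excavation=9, EF_Foundation=23) = 23; EF_Electrical rough-in = 23+10 = 33
ES_Plumbing rough-in = max(EF_Foundation=23, EF_Framing=18) = 23; EF_Plumbing rough-in = 23+14 = 37
ES_HVAC install = 9; EF_HVAC install = 9+13 = 22
ES_Insulation = max(EF_Roofing=16, EF_Electrical rough-in=33, EF_Plumbing rough-in=37, EF_HVAC install=22) = 37; EF_Insulation = 37+3 = 40
Expected project duration μ = 40 weeks. Critical path: Excavation → Foundation → Plumbing rough-in → Insulation.

Backward pass:
LF_Insulation = 40; LS_Insulation = 40−3 = 37
LF_HVAC install = LS_Insulation = 37; LS_HVAC install = 37−13 = 24
LF_Plumbing rough-in = LS_Insulation = 37; LS_Plumbing rough-in = 37−14 = 23
LF_Electrical rough-in = LS_Insulation = 37; LS_Electrical rough-in = 37−10 = 27
LF_Roofing = LS_Insulation = 37; LS_Roofing = 37−7 = 30
LF_Framing = LS_Plumbing rough-in = 23; LS_Framing = 23−9 = 14
LF_Foundation = min(LS_Electrical rough-in=27, LS_Plumbing rough-in=23) = 23; LS_Foundation = 23−14 = 9
LF_Excavation = min(LS_Foundation=9, LS_Framing=14, LS_Roofing=30, LS_Electrical rough-in=27, LS_HVAC install=24) = 9; LS_Excavation = 9−9 = 0
Slack_Electrical rough-in = LS_Electrical rough-in − ES_Electrical rough-in = 27 − 23 = 4

4 weeks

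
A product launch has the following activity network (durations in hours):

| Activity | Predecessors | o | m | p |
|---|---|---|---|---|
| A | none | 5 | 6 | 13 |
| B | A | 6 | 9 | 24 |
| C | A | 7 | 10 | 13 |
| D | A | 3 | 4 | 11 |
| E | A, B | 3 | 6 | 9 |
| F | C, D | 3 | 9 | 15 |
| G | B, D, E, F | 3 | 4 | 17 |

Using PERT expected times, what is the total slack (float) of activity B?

2 hours

te_A = (5 + 4·6 + 13)/6 = 42/6 = 7
te_B = (6 + 4·9 + 24)/6 = 66/6 = 11
te_C = (7 + 4·10 + 13)/6 = 60/6 = 10
te_D = (3 + 4·4 + 11)/6 = 30/6 = 5
te_E = (3 + 4·6 + 9)/6 = 36/6 = 6
te_F = (3 + 4·9 + 15)/6 = 54/6 = 9
te_G = (3 + 4·4 + 17)/6 = 36/6 = 6

Forward pass:
ES_A = 0; EF_A = 7
ES_B = 7; EF_B = 7+11 = 18
ES_C = 7; EF_C = 7+10 = 17
ES_D = 7; EF_D = 7+5 = 12
ES_E = max(EF_A=7, EF_B=18) = 18; EF_E = 18+6 = 24
ES_F = max(EF_C=17, EF_D=12) = 17; EF_F = 17+9 = 26
ES_G = max(EF_B=18, EF_D=12, EF_E=24, EF_F=26) = 26; EF_G = 26+6 = 32
Expected project duration μ = 32 hours. Critical path: A → C → F → G.

Backward pass:
LF_G = 32; LS_G = 32−6 = 26
LF_F = LS_G = 26; LS_F = 26−9 = 17
LF_E = LS_G = 26; LS_E = 26−6 = 20
LF_D = min(LS_F=17, LS_G=26) = 17; LS_D = 17−5 = 12
LF_C = LS_F = 17; LS_C = 17−10 = 7
LF_B = min(LS_E=20, LS_G=26) = 20; LS_B = 20−11 = 9
LF_A = min(LS_B=9, LS_C=7, LS_D=12, LS_E=20) = 7; LS_A = 7−7 = 0
Slack_B = LS_B − ES_B = 9 − 7 = 2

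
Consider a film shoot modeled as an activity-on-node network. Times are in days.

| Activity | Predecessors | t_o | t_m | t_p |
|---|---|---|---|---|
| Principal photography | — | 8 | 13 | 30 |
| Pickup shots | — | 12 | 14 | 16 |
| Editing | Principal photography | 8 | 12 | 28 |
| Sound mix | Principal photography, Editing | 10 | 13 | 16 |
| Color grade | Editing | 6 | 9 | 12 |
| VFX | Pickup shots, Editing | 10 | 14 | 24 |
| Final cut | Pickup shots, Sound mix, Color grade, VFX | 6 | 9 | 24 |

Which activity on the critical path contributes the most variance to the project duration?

Principal photography

te_Principal photography = (8 + 4·13 + 30)/6 = 90/6 = 15; σ²_Principal photography = ((30−8)/6)² = 13.444
te_Pickup shots = (12 + 4·14 + 16)/6 = 84/6 = 14; σ²_Pickup shots = ((16−12)/6)² = 0.444
te_Editing = (8 + 4·12 + 28)/6 = 84/6 = 14; σ²_Editing = ((28−8)/6)² = 11.111
te_Sound mix = (10 + 4·13 + 16)/6 = 78/6 = 13; σ²_Sound mix = ((16−10)/6)² = 1.000
te_Color grade = (6 + 4·9 + 12)/6 = 54/6 = 9; σ²_Color grade = ((12−6)/6)² = 1.000
te_VFX = (10 + 4·14 + 24)/6 = 90/6 = 15; σ²_VFX = ((24−10)/6)² = 5.444
te_Final cut = (6 + 4·9 + 24)/6 = 66/6 = 11; σ²_Final cut = ((24−6)/6)² = 9.000

Forward pass:
ES_Principal photography = 0; EF_Principal photography = 15
ES_Pickup shots = 0; EF_Pickup shots = 14
ES_Editing = 15; EF_Editing = 15+14 = 29
ES_Sound mix = max(EF_Principal photography=15, EF_Editing=29) = 29; EF_Sound mix = 29+13 = 42
ES_Color grade = 29; EF_Color grade = 29+9 = 38
ES_VFX = max(EF_Pickup shots=14, EF_Editing=29) = 29; EF_VFX = 29+15 = 44
ES_Final cut = max(EF_Pickup shots=14, EF_Sound mix=42, EF_Color grade=38, EF_VFX=44) = 44; EF_Final cut = 44+11 = 55
Expected project duration μ = 55 days. Critical path: Principal photography → Editing → VFX → Final cut.

Variances on critical path: σ²_Principal photography=13.444, σ²_Editing=11.111, σ²_VFX=5.444, σ²_Final cut=9.000.
Largest is σ²_Principal photography = 13.444.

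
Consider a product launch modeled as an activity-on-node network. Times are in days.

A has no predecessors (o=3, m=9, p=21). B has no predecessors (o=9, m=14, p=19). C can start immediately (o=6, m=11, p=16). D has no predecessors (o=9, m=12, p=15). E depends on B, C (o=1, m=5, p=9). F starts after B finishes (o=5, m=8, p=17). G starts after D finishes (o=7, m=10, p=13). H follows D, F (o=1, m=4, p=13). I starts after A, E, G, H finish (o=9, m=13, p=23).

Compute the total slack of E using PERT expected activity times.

te_A = (3 + 4·9 + 21)/6 = 60/6 = 10
te_B = (9 + 4·14 + 19)/6 = 84/6 = 14
te_C = (6 + 4·11 + 16)/6 = 66/6 = 11
te_D = (9 + 4·12 + 15)/6 = 72/6 = 12
te_E = (1 + 4·5 + 9)/6 = 30/6 = 5
te_F = (5 + 4·8 + 17)/6 = 54/6 = 9
te_G = (7 + 4·10 + 13)/6 = 60/6 = 10
te_H = (1 + 4·4 + 13)/6 = 30/6 = 5
te_I = (9 + 4·13 + 23)/6 = 84/6 = 14

Forward pass:
ES_A = 0; EF_A = 10
ES_B = 0; EF_B = 14
ES_C = 0; EF_C = 11
ES_D = 0; EF_D = 12
ES_E = max(EF_B=14, EF_C=11) = 14; EF_E = 14+5 = 19
ES_F = 14; EF_F = 14+9 = 23
ES_G = 12; EF_G = 12+10 = 22
ES_H = max(EF_D=12, EF_F=23) = 23; EF_H = 23+5 = 28
ES_I = max(EF_A=10, EF_E=19, EF_G=22, EF_H=28) = 28; EF_I = 28+14 = 42
Expected project duration μ = 42 days. Critical path: B → F → H → I.

Backward pass:
LF_I = 42; LS_I = 42−14 = 28
LF_H = LS_I = 28; LS_H = 28−5 = 23
LF_G = LS_I = 28; LS_G = 28−10 = 18
LF_F = LS_H = 23; LS_F = 23−9 = 14
LF_E = LS_I = 28; LS_E = 28−5 = 23
LF_D = min(LS_G=18, LS_H=23) = 18; LS_D = 18−12 = 6
LF_C = LS_E = 23; LS_C = 23−11 = 12
LF_B = min(LS_E=23, LS_F=14) = 14; LS_B = 14−14 = 0
LF_A = LS_I = 28; LS_A = 28−10 = 18
Slack_E = LS_E − ES_E = 23 − 14 = 9

9 days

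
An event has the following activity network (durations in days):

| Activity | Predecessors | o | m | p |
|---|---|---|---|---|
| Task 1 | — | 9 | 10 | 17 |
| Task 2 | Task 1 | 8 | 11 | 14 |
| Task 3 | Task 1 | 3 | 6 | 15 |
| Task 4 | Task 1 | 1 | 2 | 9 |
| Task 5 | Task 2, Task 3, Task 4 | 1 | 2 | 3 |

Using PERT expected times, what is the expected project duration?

te_Task 1 = (9 + 4·10 + 17)/6 = 66/6 = 11
te_Task 2 = (8 + 4·11 + 14)/6 = 66/6 = 11
te_Task 3 = (3 + 4·6 + 15)/6 = 42/6 = 7
te_Task 4 = (1 + 4·2 + 9)/6 = 18/6 = 3
te_Task 5 = (1 + 4·2 + 3)/6 = 12/6 = 2

Forward pass:
ES_Task 1 = 0; EF_Task 1 = 11
ES_Task 2 = 11; EF_Task 2 = 11+11 = 22
ES_Task 3 = 11; EF_Task 3 = 11+7 = 18
ES_Task 4 = 11; EF_Task 4 = 11+3 = 14
ES_Task 5 = max(EF_Task 2=22, EF_Task 3=18, EF_Task 4=14) = 22; EF_Task 5 = 22+2 = 24
Expected project duration μ = 24 days. Critical path: Task 1 → Task 2 → Task 5.

24 days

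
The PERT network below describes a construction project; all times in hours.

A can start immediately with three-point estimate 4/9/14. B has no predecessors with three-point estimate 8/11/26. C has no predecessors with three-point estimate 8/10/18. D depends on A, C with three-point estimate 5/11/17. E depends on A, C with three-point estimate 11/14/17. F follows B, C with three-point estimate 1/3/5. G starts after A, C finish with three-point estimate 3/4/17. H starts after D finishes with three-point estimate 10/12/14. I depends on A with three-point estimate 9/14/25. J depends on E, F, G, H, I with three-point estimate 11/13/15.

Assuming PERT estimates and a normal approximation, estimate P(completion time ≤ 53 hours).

0.985

te_A = (4 + 4·9 + 14)/6 = 54/6 = 9; σ²_A = ((14−4)/6)² = 2.778
te_B = (8 + 4·11 + 26)/6 = 78/6 = 13; σ²_B = ((26−8)/6)² = 9.000
te_C = (8 + 4·10 + 18)/6 = 66/6 = 11; σ²_C = ((18−8)/6)² = 2.778
te_D = (5 + 4·11 + 17)/6 = 66/6 = 11; σ²_D = ((17−5)/6)² = 4.000
te_E = (11 + 4·14 + 17)/6 = 84/6 = 14; σ²_E = ((17−11)/6)² = 1.000
te_F = (1 + 4·3 + 5)/6 = 18/6 = 3; σ²_F = ((5−1)/6)² = 0.444
te_G = (3 + 4·4 + 17)/6 = 36/6 = 6; σ²_G = ((17−3)/6)² = 5.444
te_H = (10 + 4·12 + 14)/6 = 72/6 = 12; σ²_H = ((14−10)/6)² = 0.444
te_I = (9 + 4·14 + 25)/6 = 90/6 = 15; σ²_I = ((25−9)/6)² = 7.111
te_J = (11 + 4·13 + 15)/6 = 78/6 = 13; σ²_J = ((15−11)/6)² = 0.444

Forward pass:
ES_A = 0; EF_A = 9
ES_B = 0; EF_B = 13
ES_C = 0; EF_C = 11
ES_D = max(EF_A=9, EF_C=11) = 11; EF_D = 11+11 = 22
ES_E = max(EF_A=9, EF_C=11) = 11; EF_E = 11+14 = 25
ES_F = max(EF_B=13, EF_C=11) = 13; EF_F = 13+3 = 16
ES_G = max(EF_A=9, EF_C=11) = 11; EF_G = 11+6 = 17
ES_H = 22; EF_H = 22+12 = 34
ES_I = 9; EF_I = 9+15 = 24
ES_J = max(EF_E=25, EF_F=16, EF_G=17, EF_H=34, EF_I=24) = 34; EF_J = 34+13 = 47
Expected project duration μ = 47 hours. Critical path: C → D → H → J.

Variance along critical path = 2.778 + 4.000 + 0.444 + 0.444 = 7.667; σ = √7.667 = 2.769 hours.
Z = (53 − 47) / 2.769 = 2.167
P(T ≤ 53) = Φ(2.167) ≈ 0.985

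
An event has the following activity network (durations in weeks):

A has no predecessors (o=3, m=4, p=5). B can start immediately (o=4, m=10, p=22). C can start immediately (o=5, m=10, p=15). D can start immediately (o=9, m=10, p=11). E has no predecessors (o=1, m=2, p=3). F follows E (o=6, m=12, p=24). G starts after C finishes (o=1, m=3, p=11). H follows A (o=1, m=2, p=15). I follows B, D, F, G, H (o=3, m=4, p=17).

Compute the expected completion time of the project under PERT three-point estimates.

te_A = (3 + 4·4 + 5)/6 = 24/6 = 4
te_B = (4 + 4·10 + 22)/6 = 66/6 = 11
te_C = (5 + 4·10 + 15)/6 = 60/6 = 10
te_D = (9 + 4·10 + 11)/6 = 60/6 = 10
te_E = (1 + 4·2 + 3)/6 = 12/6 = 2
te_F = (6 + 4·12 + 24)/6 = 78/6 = 13
te_G = (1 + 4·3 + 11)/6 = 24/6 = 4
te_H = (1 + 4·2 + 15)/6 = 24/6 = 4
te_I = (3 + 4·4 + 17)/6 = 36/6 = 6

Forward pass:
ES_A = 0; EF_A = 4
ES_B = 0; EF_B = 11
ES_C = 0; EF_C = 10
ES_D = 0; EF_D = 10
ES_E = 0; EF_E = 2
ES_F = 2; EF_F = 2+13 = 15
ES_G = 10; EF_G = 10+4 = 14
ES_H = 4; EF_H = 4+4 = 8
ES_I = max(EF_B=11, EF_D=10, EF_F=15, EF_G=14, EF_H=8) = 15; EF_I = 15+6 = 21
Expected project duration μ = 21 weeks. Critical path: E → F → I.

21 weeks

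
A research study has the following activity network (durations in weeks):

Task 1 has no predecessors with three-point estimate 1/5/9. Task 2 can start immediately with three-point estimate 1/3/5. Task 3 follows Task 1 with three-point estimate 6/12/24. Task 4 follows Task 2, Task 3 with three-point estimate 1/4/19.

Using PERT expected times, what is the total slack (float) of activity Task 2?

te_Task 1 = (1 + 4·5 + 9)/6 = 30/6 = 5
te_Task 2 = (1 + 4·3 + 5)/6 = 18/6 = 3
te_Task 3 = (6 + 4·12 + 24)/6 = 78/6 = 13
te_Task 4 = (1 + 4·4 + 19)/6 = 36/6 = 6

Forward pass:
ES_Task 1 = 0; EF_Task 1 = 5
ES_Task 2 = 0; EF_Task 2 = 3
ES_Task 3 = 5; EF_Task 3 = 5+13 = 18
ES_Task 4 = max(EF_Task 2=3, EF_Task 3=18) = 18; EF_Task 4 = 18+6 = 24
Expected project duration μ = 24 weeks. Critical path: Task 1 → Task 3 → Task 4.

Backward pass:
LF_Task 4 = 24; LS_Task 4 = 24−6 = 18
LF_Task 3 = LS_Task 4 = 18; LS_Task 3 = 18−13 = 5
LF_Task 2 = LS_Task 4 = 18; LS_Task 2 = 18−3 = 15
LF_Task 1 = LS_Task 3 = 5; LS_Task 1 = 5−5 = 0
Slack_Task 2 = LS_Task 2 − ES_Task 2 = 15 − 0 = 15

15 weeks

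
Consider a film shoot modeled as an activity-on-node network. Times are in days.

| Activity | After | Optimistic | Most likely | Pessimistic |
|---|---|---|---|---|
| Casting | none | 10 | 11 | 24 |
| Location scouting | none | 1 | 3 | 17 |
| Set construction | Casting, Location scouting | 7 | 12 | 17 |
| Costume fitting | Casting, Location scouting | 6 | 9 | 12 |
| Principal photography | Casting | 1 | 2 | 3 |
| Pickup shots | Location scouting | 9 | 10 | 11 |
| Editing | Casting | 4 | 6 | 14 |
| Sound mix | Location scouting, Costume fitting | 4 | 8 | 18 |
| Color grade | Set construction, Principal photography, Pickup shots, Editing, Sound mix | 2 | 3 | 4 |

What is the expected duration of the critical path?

te_Casting = (10 + 4·11 + 24)/6 = 78/6 = 13
te_Location scouting = (1 + 4·3 + 17)/6 = 30/6 = 5
te_Set construction = (7 + 4·12 + 17)/6 = 72/6 = 12
te_Costume fitting = (6 + 4·9 + 12)/6 = 54/6 = 9
te_Principal photography = (1 + 4·2 + 3)/6 = 12/6 = 2
te_Pickup shots = (9 + 4·10 + 11)/6 = 60/6 = 10
te_Editing = (4 + 4·6 + 14)/6 = 42/6 = 7
te_Sound mix = (4 + 4·8 + 18)/6 = 54/6 = 9
te_Color grade = (2 + 4·3 + 4)/6 = 18/6 = 3

Forward pass:
ES_Casting = 0; EF_Casting = 13
ES_Location scouting = 0; EF_Location scouting = 5
ES_Set construction = max(EF_Casting=13, EF_Location scouting=5) = 13; EF_Set construction = 13+12 = 25
ES_Costume fitting = max(EF_Casting=13, EF_Location scouting=5) = 13; EF_Costume fitting = 13+9 = 22
ES_Principal photography = 13; EF_Principal photography = 13+2 = 15
ES_Pickup shots = 5; EF_Pickup shots = 5+10 = 15
ES_Editing = 13; EF_Editing = 13+7 = 20
ES_Sound mix = max(EF_Location scouting=5, EF_Costume fitting=22) = 22; EF_Sound mix = 22+9 = 31
ES_Color grade = max(EF_Set construction=25, EF_Principal photography=15, EF_Pickup shots=15, EF_Editing=20, EF_Sound mix=31) = 31; EF_Color grade = 31+3 = 34
Expected project duration μ = 34 days. Critical path: Casting → Costume fitting → Sound mix → Color grade.

34 days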